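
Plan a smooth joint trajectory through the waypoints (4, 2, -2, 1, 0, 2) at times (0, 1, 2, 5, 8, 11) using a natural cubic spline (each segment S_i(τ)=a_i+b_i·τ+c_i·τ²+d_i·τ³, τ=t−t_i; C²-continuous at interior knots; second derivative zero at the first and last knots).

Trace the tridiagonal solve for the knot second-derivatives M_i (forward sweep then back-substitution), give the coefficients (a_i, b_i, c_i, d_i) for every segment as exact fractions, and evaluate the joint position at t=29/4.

  seg 0: a=4 b=-1610/1251 c=0 d=-892/1251
  seg 1: a=2 b=-4286/1251 c=-892/417 d=1958/1251
  seg 2: a=-2 b=-3764/1251 c=1066/417 d=-4579/11259
  seg 3: a=1 b=1687/1251 c=-1381/1251 d=2039/11259
  seg 4: a=0 b=-482/1251 c=658/1251 d=-658/11259
S(29/4) = 4523/8896

Δ: Δ0=-2, Δ1=-4, Δ2=1, Δ3=-1/3, Δ4=2/3
row 1: diag=4, rhs=-12; c'=1/4, d'=-3
row 2: denom=8−1·1/4=31/4; d'=(30−1·-3)/(31/4)=132/31
row 3: denom=12−3·12/31=336/31; d'=(-8−3·132/31)/(336/31)=-23/12
row 4: denom=12−3·31/112=1251/112; d'=(6−3·-23/12)/(1251/112)=1316/1251
back: M4=1316/1251
back: M3=-23/12−31/112·1316/1251=-2762/1251
back: M2=132/31−12/31·-2762/1251=2132/417
back: M1=-3−1/4·2132/417=-1784/417
M: M0=0, M1=-1784/417, M2=2132/417, M3=-2762/1251, M4=1316/1251, M5=0
seg 0: a=4, c=M0/2=0, d=(M1−M0)/(6·1)=-892/1251, b=Δ0−h0·(2M0+M1)/6=-1610/1251
seg 1: a=2, c=M1/2=-892/417, d=(M2−M1)/(6·1)=1958/1251, b=Δ1−h1·(2M1+M2)/6=-4286/1251
seg 2: a=-2, c=M2/2=1066/417, d=(M3−M2)/(6·3)=-4579/11259, b=Δ2−h2·(2M2+M3)/6=-3764/1251
seg 3: a=1, c=M3/2=-1381/1251, d=(M4−M3)/(6·3)=2039/11259, b=Δ3−h3·(2M3+M4)/6=1687/1251
seg 4: a=0, c=M4/2=658/1251, d=(M5−M4)/(6·3)=-658/11259, b=Δ4−h4·(2M4+M5)/6=-482/1251
t_q=29/4 → seg 3, τ=9/4; S=1+1687/1251·τ+-1381/1251·τ²+2039/11259·τ³=4523/8896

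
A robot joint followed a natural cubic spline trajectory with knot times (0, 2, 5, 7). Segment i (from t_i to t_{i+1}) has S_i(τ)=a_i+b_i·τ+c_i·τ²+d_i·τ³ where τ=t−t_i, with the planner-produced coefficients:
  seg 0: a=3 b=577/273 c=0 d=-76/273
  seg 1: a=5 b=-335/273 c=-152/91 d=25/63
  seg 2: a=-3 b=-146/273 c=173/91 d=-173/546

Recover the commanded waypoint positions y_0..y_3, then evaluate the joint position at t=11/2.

y_0=3 y_1=5 y_2=-3 y_3=1
S(11/2) = -589/208

y_0 = S_0(0) = a_0 = 3
y_1 = S_1(0) = a_1 = 5
y_2 = S_2(0) = a_2 = -3
y_3 = S_2(2) = 1
t_q=11/2 is in segment 2 (τ=1/2); S_2(τ)=-589/208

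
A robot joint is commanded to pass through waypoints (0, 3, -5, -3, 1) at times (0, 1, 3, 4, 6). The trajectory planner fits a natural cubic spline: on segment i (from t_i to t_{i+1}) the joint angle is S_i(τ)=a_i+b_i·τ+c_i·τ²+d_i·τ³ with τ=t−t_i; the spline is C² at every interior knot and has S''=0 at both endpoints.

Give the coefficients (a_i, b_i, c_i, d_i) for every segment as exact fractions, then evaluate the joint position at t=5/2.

  seg 0: a=0 b=875/186 c=0 d=-317/186
  seg 1: a=3 b=-38/93 c=-317/62 d=617/372
  seg 2: a=-5 b=-89/93 c=150/31 d=-175/93
  seg 3: a=-3 b=286/93 c=-25/31 d=25/186
S(5/2) = -3491/992

Δ: Δ0=3, Δ1=-4, Δ2=2, Δ3=2
row 1: diag=6, rhs=-42; c'=1/3, d'=-7
row 2: denom=6−2·1/3=16/3; d'=(36−2·-7)/(16/3)=75/8
row 3: denom=6−1·3/16=93/16; d'=(0−1·75/8)/(93/16)=-50/31
back: M3=-50/31
back: M2=75/8−3/16·-50/31=300/31
back: M1=-7−1/3·300/31=-317/31
M: M0=0, M1=-317/31, M2=300/31, M3=-50/31, M4=0
seg 0: a=0, c=M0/2=0, d=(M1−M0)/(6·1)=-317/186, b=Δ0−h0·(2M0+M1)/6=875/186
seg 1: a=3, c=M1/2=-317/62, d=(M2−M1)/(6·2)=617/372, b=Δ1−h1·(2M1+M2)/6=-38/93
seg 2: a=-5, c=M2/2=150/31, d=(M3−M2)/(6·1)=-175/93, b=Δ2−h2·(2M2+M3)/6=-89/93
seg 3: a=-3, c=M3/2=-25/31, d=(M4−M3)/(6·2)=25/186, b=Δ3−h3·(2M3+M4)/6=286/93
t_q=5/2 → seg 1, τ=3/2; S=3+-38/93·τ+-317/62·τ²+617/372·τ³=-3491/992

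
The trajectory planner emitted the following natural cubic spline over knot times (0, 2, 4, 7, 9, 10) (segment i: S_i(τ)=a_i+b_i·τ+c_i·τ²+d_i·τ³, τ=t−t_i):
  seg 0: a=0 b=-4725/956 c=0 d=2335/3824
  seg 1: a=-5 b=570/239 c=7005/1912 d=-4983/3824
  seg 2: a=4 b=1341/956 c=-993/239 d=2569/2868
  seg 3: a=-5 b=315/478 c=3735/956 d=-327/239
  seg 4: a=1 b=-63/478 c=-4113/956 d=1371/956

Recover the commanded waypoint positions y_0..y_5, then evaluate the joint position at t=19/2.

y_0=0 y_1=-5 y_2=4 y_3=-5 y_4=1 y_5=-2
S(19/2) = 289/7648

y_0 = S_0(0) = a_0 = 0
y_1 = S_1(0) = a_1 = -5
y_2 = S_2(0) = a_2 = 4
y_3 = S_3(0) = a_3 = -5
y_4 = S_4(0) = a_4 = 1
y_5 = S_4(1) = -2
t_q=19/2 is in segment 4 (τ=1/2); S_4(τ)=289/7648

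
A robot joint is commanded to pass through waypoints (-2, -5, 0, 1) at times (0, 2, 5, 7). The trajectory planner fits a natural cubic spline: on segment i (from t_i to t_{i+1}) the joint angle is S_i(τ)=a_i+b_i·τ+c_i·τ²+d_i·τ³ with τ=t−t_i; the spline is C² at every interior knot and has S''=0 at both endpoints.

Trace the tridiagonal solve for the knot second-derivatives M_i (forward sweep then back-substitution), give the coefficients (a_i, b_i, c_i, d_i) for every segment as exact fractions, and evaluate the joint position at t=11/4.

  seg 0: a=-2 b=-1241/546 c=0 d=211/1092
  seg 1: a=-5 b=25/546 c=211/182 d=-13/63
  seg 2: a=0 b=781/546 c=-127/182 d=127/1092
S(11/4) = -25629/5824

Δ: Δ0=-3/2, Δ1=5/3, Δ2=1/2
row 1: diag=10, rhs=19; c'=3/10, d'=19/10
row 2: denom=10−3·3/10=91/10; d'=(-7−3·19/10)/(91/10)=-127/91
back: M2=-127/91
back: M1=19/10−3/10·-127/91=211/91
M: M0=0, M1=211/91, M2=-127/91, M3=0
seg 0: a=-2, c=M0/2=0, d=(M1−M0)/(6·2)=211/1092, b=Δ0−h0·(2M0+M1)/6=-1241/546
seg 1: a=-5, c=M1/2=211/182, d=(M2−M1)/(6·3)=-13/63, b=Δ1−h1·(2M1+M2)/6=25/546
seg 2: a=0, c=M2/2=-127/182, d=(M3−M2)/(6·2)=127/1092, b=Δ2−h2·(2M2+M3)/6=781/546
t_q=11/4 → seg 1, τ=3/4; S=-5+25/546·τ+211/182·τ²+-13/63·τ³=-25629/5824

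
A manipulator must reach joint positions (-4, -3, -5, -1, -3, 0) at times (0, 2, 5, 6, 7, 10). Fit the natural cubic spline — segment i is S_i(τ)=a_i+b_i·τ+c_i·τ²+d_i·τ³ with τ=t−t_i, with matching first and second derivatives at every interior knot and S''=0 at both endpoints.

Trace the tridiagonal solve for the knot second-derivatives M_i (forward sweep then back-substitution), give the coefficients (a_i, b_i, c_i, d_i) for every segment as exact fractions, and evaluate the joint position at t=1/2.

Δ: Δ0=1/2, Δ1=-2/3, Δ2=4, Δ3=-2, Δ4=1
row 1: diag=10, rhs=-7; c'=3/10, d'=-7/10
row 2: denom=8−3·3/10=71/10; d'=(28−3·-7/10)/(71/10)=301/71
row 3: denom=4−1·10/71=274/71; d'=(-36−1·301/71)/(274/71)=-2857/274
row 4: denom=8−1·71/274=2121/274; d'=(18−1·-2857/274)/(2121/274)=7789/2121
back: M4=7789/2121
back: M3=-2857/274−71/274·7789/2121=-24134/2121
back: M2=301/71−10/71·-24134/2121=12391/2121
back: M1=-7/10−3/10·12391/2121=-1734/707
M: M0=0, M1=-1734/707, M2=12391/2121, M3=-24134/2121, M4=7789/2121, M5=0
seg 0: a=-4, c=M0/2=0, d=(M1−M0)/(6·2)=-289/1414, b=Δ0−h0·(2M0+M1)/6=1863/1414
seg 1: a=-3, c=M1/2=-867/707, d=(M2−M1)/(6·3)=17593/38178, b=Δ1−h1·(2M1+M2)/6=-1605/1414
seg 2: a=-5, c=M2/2=12391/4242, d=(M3−M2)/(6·1)=-12175/4242, b=Δ2−h2·(2M2+M3)/6=2792/707
seg 3: a=-1, c=M3/2=-12067/2121, d=(M4−M3)/(6·1)=3547/1414, b=Δ3−h3·(2M3+M4)/6=5009/4242
seg 4: a=-3, c=M4/2=7789/4242, d=(M5−M4)/(6·3)=-7789/38178, b=Δ4−h4·(2M4+M5)/6=-5668/2121
t_q=1/2 → seg 0, τ=1/2; S=-4+1863/1414·τ+0·τ²+-289/1414·τ³=-38085/11312

  seg 0: a=-4 b=1863/1414 c=0 d=-289/1414
  seg 1: a=-3 b=-1605/1414 c=-867/707 d=17593/38178
  seg 2: a=-5 b=2792/707 c=12391/4242 d=-12175/4242
  seg 3: a=-1 b=5009/4242 c=-12067/2121 d=3547/1414
  seg 4: a=-3 b=-5668/2121 c=7789/4242 d=-7789/38178
S(1/2) = -38085/11312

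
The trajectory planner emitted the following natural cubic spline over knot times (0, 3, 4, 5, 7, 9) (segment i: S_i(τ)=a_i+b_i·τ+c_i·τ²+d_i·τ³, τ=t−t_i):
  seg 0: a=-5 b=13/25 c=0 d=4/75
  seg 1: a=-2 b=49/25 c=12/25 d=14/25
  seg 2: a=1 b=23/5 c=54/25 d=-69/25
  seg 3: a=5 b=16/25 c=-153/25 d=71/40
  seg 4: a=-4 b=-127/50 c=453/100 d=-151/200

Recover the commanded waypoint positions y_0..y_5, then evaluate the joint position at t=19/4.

y_0 = S_0(0) = a_0 = -5
y_1 = S_1(0) = a_1 = -2
y_2 = S_2(0) = a_2 = 1
y_3 = S_3(0) = a_3 = 5
y_4 = S_4(0) = a_4 = -4
y_5 = S_4(2) = 3
t_q=19/4 is in segment 2 (τ=3/4); S_2(τ)=7201/1600

y_0=-5 y_1=-2 y_2=1 y_3=5 y_4=-4 y_5=3
S(19/4) = 7201/1600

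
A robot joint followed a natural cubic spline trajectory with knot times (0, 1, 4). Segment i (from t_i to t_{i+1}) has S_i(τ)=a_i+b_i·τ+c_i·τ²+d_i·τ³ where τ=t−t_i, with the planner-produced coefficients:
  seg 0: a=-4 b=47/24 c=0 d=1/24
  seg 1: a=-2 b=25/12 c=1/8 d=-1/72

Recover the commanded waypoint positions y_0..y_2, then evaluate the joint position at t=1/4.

y_0=-4 y_1=-2 y_2=5
S(1/4) = -1797/512

y_0 = S_0(0) = a_0 = -4
y_1 = S_1(0) = a_1 = -2
y_2 = S_1(3) = 5
t_q=1/4 is in segment 0 (τ=1/4); S_0(τ)=-1797/512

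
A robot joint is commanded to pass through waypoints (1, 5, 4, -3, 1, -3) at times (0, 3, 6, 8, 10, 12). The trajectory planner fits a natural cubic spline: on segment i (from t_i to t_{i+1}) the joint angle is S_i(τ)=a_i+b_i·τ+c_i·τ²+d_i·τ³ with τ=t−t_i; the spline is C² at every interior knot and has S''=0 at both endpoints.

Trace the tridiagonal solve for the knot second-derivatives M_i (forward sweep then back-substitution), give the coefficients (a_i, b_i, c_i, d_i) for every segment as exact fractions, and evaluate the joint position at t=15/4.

Δ: Δ0=4/3, Δ1=-1/3, Δ2=-7/2, Δ3=2, Δ4=-2
row 1: diag=12, rhs=-10; c'=1/4, d'=-5/6
row 2: denom=10−3·1/4=37/4; d'=(-19−3·-5/6)/(37/4)=-66/37
row 3: denom=8−2·8/37=280/37; d'=(33−2·-66/37)/(280/37)=1353/280
row 4: denom=8−2·37/140=523/70; d'=(-24−2·1353/280)/(523/70)=-4713/1046
back: M4=-4713/1046
back: M3=1353/280−37/140·-4713/1046=3150/523
back: M2=-66/37−8/37·3150/523=-1614/523
back: M1=-5/6−1/4·-1614/523=-97/1569
M: M0=0, M1=-97/1569, M2=-1614/523, M3=3150/523, M4=-4713/1046, M5=0
seg 0: a=1, c=M0/2=0, d=(M1−M0)/(6·3)=-97/28242, b=Δ0−h0·(2M0+M1)/6=1427/1046
seg 1: a=5, c=M1/2=-97/3138, d=(M2−M1)/(6·3)=-4745/28242, b=Δ1−h1·(2M1+M2)/6=665/523
seg 2: a=4, c=M2/2=-807/523, d=(M3−M2)/(6·2)=397/523, b=Δ2−h2·(2M2+M3)/6=-3609/1046
seg 3: a=-3, c=M3/2=1575/523, d=(M4−M3)/(6·2)=-3671/4184, b=Δ3−h3·(2M3+M4)/6=-537/1046
seg 4: a=1, c=M4/2=-4713/2092, d=(M5−M4)/(6·2)=1571/4184, b=Δ4−h4·(2M4+M5)/6=525/523
t_q=15/4 → seg 1, τ=3/4; S=5+665/523·τ+-97/3138·τ²+-4745/28242·τ³=392651/66944

  seg 0: a=1 b=1427/1046 c=0 d=-97/28242
  seg 1: a=5 b=665/523 c=-97/3138 d=-4745/28242
  seg 2: a=4 b=-3609/1046 c=-807/523 d=397/523
  seg 3: a=-3 b=-537/1046 c=1575/523 d=-3671/4184
  seg 4: a=1 b=525/523 c=-4713/2092 d=1571/4184
S(15/4) = 392651/66944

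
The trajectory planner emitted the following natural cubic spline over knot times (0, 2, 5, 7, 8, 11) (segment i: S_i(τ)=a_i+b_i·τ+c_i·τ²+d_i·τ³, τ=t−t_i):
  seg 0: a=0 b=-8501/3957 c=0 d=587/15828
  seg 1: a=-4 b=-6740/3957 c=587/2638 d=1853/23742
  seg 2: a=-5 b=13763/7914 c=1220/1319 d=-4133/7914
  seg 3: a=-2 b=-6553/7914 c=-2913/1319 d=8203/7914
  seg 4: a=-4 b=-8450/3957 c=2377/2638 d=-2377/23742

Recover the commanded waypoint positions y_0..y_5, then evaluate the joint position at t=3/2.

y_0 = S_0(0) = a_0 = 0
y_1 = S_1(0) = a_1 = -4
y_2 = S_2(0) = a_2 = -5
y_3 = S_3(0) = a_3 = -2
y_4 = S_4(0) = a_4 = -4
y_5 = S_4(3) = -5
t_q=3/2 is in segment 0 (τ=3/2); S_0(τ)=-130733/42208

y_0=0 y_1=-4 y_2=-5 y_3=-2 y_4=-4 y_5=-5
S(3/2) = -130733/42208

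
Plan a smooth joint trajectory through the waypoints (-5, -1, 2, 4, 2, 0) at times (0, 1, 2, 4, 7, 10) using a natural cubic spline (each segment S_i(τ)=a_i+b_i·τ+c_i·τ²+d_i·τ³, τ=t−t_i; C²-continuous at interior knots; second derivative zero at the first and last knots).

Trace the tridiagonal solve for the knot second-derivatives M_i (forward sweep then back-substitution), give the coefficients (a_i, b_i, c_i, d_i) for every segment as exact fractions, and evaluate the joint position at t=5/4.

Δ: Δ0=4, Δ1=3, Δ2=1, Δ3=-2/3, Δ4=-2/3
row 1: diag=4, rhs=-6; c'=1/4, d'=-3/2
row 2: denom=6−1·1/4=23/4; d'=(-12−1·-3/2)/(23/4)=-42/23
row 3: denom=10−2·8/23=214/23; d'=(-10−2·-42/23)/(214/23)=-73/107
row 4: denom=12−3·69/214=2361/214; d'=(0−3·-73/107)/(2361/214)=146/787
back: M4=146/787
back: M3=-73/107−69/214·146/787=-584/787
back: M2=-42/23−8/23·-584/787=-1234/787
back: M1=-3/2−1/4·-1234/787=-872/787
M: M0=0, M1=-872/787, M2=-1234/787, M3=-584/787, M4=146/787, M5=0
seg 0: a=-5, c=M0/2=0, d=(M1−M0)/(6·1)=-436/2361, b=Δ0−h0·(2M0+M1)/6=9880/2361
seg 1: a=-1, c=M1/2=-436/787, d=(M2−M1)/(6·1)=-181/2361, b=Δ1−h1·(2M1+M2)/6=8572/2361
seg 2: a=2, c=M2/2=-617/787, d=(M3−M2)/(6·2)=325/4722, b=Δ2−h2·(2M2+M3)/6=5413/2361
seg 3: a=4, c=M3/2=-292/787, d=(M4−M3)/(6·3)=365/7083, b=Δ3−h3·(2M3+M4)/6=-41/2361
seg 4: a=2, c=M4/2=73/787, d=(M5−M4)/(6·3)=-73/7083, b=Δ4−h4·(2M4+M5)/6=-2012/2361
t_q=5/4 → seg 1, τ=1/4; S=-1+8572/2361·τ+-436/787·τ²+-181/2361·τ³=-6455/50368

  seg 0: a=-5 b=9880/2361 c=0 d=-436/2361
  seg 1: a=-1 b=8572/2361 c=-436/787 d=-181/2361
  seg 2: a=2 b=5413/2361 c=-617/787 d=325/4722
  seg 3: a=4 b=-41/2361 c=-292/787 d=365/7083
  seg 4: a=2 b=-2012/2361 c=73/787 d=-73/7083
S(5/4) = -6455/50368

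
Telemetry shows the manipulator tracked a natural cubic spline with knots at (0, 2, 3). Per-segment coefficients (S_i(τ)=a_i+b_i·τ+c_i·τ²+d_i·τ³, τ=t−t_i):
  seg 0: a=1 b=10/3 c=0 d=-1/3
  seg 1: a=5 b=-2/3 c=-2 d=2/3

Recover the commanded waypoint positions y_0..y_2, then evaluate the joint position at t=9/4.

y_0 = S_0(0) = a_0 = 1
y_1 = S_1(0) = a_1 = 5
y_2 = S_1(1) = 3
t_q=9/4 is in segment 1 (τ=1/4); S_1(τ)=151/32

y_0=1 y_1=5 y_2=3
S(9/4) = 151/32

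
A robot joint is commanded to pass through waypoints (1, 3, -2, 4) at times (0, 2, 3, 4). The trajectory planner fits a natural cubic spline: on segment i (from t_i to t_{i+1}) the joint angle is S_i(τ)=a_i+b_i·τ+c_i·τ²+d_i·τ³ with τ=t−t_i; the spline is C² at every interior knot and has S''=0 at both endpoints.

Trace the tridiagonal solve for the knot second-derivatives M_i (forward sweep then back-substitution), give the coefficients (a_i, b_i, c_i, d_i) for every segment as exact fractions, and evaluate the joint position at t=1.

  seg 0: a=1 b=93/23 c=0 d=-35/46
  seg 1: a=3 b=-117/23 c=-105/23 d=107/23
  seg 2: a=-2 b=-6/23 c=216/23 d=-72/23
S(1) = 197/46

Δ: Δ0=1, Δ1=-5, Δ2=6
row 1: diag=6, rhs=-36; c'=1/6, d'=-6
row 2: denom=4−1·1/6=23/6; d'=(66−1·-6)/(23/6)=432/23
back: M2=432/23
back: M1=-6−1/6·432/23=-210/23
M: M0=0, M1=-210/23, M2=432/23, M3=0
seg 0: a=1, c=M0/2=0, d=(M1−M0)/(6·2)=-35/46, b=Δ0−h0·(2M0+M1)/6=93/23
seg 1: a=3, c=M1/2=-105/23, d=(M2−M1)/(6·1)=107/23, b=Δ1−h1·(2M1+M2)/6=-117/23
seg 2: a=-2, c=M2/2=216/23, d=(M3−M2)/(6·1)=-72/23, b=Δ2−h2·(2M2+M3)/6=-6/23
t_q=1 → seg 0, τ=1; S=1+93/23·τ+0·τ²+-35/46·τ³=197/46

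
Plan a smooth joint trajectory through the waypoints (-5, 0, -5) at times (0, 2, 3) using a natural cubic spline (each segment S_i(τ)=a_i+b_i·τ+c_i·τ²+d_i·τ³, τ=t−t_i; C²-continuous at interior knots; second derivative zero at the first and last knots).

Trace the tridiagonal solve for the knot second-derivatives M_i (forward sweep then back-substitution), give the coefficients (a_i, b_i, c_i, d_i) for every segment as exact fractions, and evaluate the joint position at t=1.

Δ: Δ0=5/2, Δ1=-5
row 1: diag=6, rhs=-45; c'=1/6, d'=-15/2
back: M1=-15/2
M: M0=0, M1=-15/2, M2=0
seg 0: a=-5, c=M0/2=0, d=(M1−M0)/(6·2)=-5/8, b=Δ0−h0·(2M0+M1)/6=5
seg 1: a=0, c=M1/2=-15/4, d=(M2−M1)/(6·1)=5/4, b=Δ1−h1·(2M1+M2)/6=-5/2
t_q=1 → seg 0, τ=1; S=-5+5·τ+0·τ²+-5/8·τ³=-5/8

  seg 0: a=-5 b=5 c=0 d=-5/8
  seg 1: a=0 b=-5/2 c=-15/4 d=5/4
S(1) = -5/8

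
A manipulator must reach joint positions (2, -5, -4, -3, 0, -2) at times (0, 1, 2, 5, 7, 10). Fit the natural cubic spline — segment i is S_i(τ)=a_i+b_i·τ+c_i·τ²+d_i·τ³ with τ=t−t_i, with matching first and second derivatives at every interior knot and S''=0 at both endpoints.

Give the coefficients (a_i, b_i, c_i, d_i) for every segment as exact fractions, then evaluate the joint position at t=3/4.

Δ: Δ0=-7, Δ1=1, Δ2=1/3, Δ3=3/2, Δ4=-2/3
row 1: diag=4, rhs=48; c'=1/4, d'=12
row 2: denom=8−1·1/4=31/4; d'=(-4−1·12)/(31/4)=-64/31
row 3: denom=10−3·12/31=274/31; d'=(7−3·-64/31)/(274/31)=409/274
row 4: denom=10−2·31/137=1308/137; d'=(-13−2·409/274)/(1308/137)=-365/218
back: M4=-365/218
back: M3=409/274−31/137·-365/218=204/109
back: M2=-64/31−12/31·204/109=-304/109
back: M1=12−1/4·-304/109=1384/109
M: M0=0, M1=1384/109, M2=-304/109, M3=204/109, M4=-365/218, M5=0
seg 0: a=2, c=M0/2=0, d=(M1−M0)/(6·1)=692/327, b=Δ0−h0·(2M0+M1)/6=-2981/327
seg 1: a=-5, c=M1/2=692/109, d=(M2−M1)/(6·1)=-844/327, b=Δ1−h1·(2M1+M2)/6=-905/327
seg 2: a=-4, c=M2/2=-152/109, d=(M3−M2)/(6·3)=254/981, b=Δ2−h2·(2M2+M3)/6=715/327
seg 3: a=-3, c=M3/2=102/109, d=(M4−M3)/(6·2)=-773/2616, b=Δ3−h3·(2M3+M4)/6=265/327
seg 4: a=0, c=M4/2=-365/436, d=(M5−M4)/(6·3)=365/3924, b=Δ4−h4·(2M4+M5)/6=659/654
t_q=3/4 → seg 0, τ=3/4; S=2+-2981/327·τ+0·τ²+692/327·τ³=-6879/1744

  seg 0: a=2 b=-2981/327 c=0 d=692/327
  seg 1: a=-5 b=-905/327 c=692/109 d=-844/327
  seg 2: a=-4 b=715/327 c=-152/109 d=254/981
  seg 3: a=-3 b=265/327 c=102/109 d=-773/2616
  seg 4: a=0 b=659/654 c=-365/436 d=365/3924
S(3/4) = -6879/1744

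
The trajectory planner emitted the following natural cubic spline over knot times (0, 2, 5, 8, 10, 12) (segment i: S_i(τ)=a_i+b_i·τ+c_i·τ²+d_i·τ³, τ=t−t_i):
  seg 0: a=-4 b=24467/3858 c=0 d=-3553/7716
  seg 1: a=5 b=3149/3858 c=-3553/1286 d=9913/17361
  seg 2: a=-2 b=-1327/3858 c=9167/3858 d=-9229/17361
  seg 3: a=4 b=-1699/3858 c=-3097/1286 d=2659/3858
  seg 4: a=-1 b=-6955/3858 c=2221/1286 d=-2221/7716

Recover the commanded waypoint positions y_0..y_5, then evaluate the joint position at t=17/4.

y_0=-4 y_1=5 y_2=-2 y_3=4 y_4=-1 y_5=0
S(17/4) = -26599/41152

y_0 = S_0(0) = a_0 = -4
y_1 = S_1(0) = a_1 = 5
y_2 = S_2(0) = a_2 = -2
y_3 = S_3(0) = a_3 = 4
y_4 = S_4(0) = a_4 = -1
y_5 = S_4(2) = 0
t_q=17/4 is in segment 1 (τ=9/4); S_1(τ)=-26599/41152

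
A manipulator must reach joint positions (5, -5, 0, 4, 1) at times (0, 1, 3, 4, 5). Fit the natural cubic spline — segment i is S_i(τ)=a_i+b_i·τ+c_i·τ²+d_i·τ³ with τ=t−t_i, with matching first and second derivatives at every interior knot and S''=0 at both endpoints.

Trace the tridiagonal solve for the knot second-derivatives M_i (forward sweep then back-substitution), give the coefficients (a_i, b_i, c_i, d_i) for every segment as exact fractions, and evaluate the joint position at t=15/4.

Δ: Δ0=-10, Δ1=5/2, Δ2=4, Δ3=-3
row 1: diag=6, rhs=75; c'=1/3, d'=25/2
row 2: denom=6−2·1/3=16/3; d'=(9−2·25/2)/(16/3)=-3
row 3: denom=4−1·3/16=61/16; d'=(-42−1·-3)/(61/16)=-624/61
back: M3=-624/61
back: M2=-3−3/16·-624/61=-66/61
back: M1=25/2−1/3·-66/61=1569/122
M: M0=0, M1=1569/122, M2=-66/61, M3=-624/61, M4=0
seg 0: a=5, c=M0/2=0, d=(M1−M0)/(6·1)=523/244, b=Δ0−h0·(2M0+M1)/6=-2963/244
seg 1: a=-5, c=M1/2=1569/244, d=(M2−M1)/(6·2)=-567/488, b=Δ1−h1·(2M1+M2)/6=-697/122
seg 2: a=0, c=M2/2=-33/61, d=(M3−M2)/(6·1)=-93/61, b=Δ2−h2·(2M2+M3)/6=370/61
seg 3: a=4, c=M3/2=-312/61, d=(M4−M3)/(6·1)=104/61, b=Δ3−h3·(2M3+M4)/6=25/61
t_q=15/4 → seg 2, τ=3/4; S=0+370/61·τ+-33/61·τ²+-93/61·τ³=14061/3904

  seg 0: a=5 b=-2963/244 c=0 d=523/244
  seg 1: a=-5 b=-697/122 c=1569/244 d=-567/488
  seg 2: a=0 b=370/61 c=-33/61 d=-93/61
  seg 3: a=4 b=25/61 c=-312/61 d=104/61
S(15/4) = 14061/3904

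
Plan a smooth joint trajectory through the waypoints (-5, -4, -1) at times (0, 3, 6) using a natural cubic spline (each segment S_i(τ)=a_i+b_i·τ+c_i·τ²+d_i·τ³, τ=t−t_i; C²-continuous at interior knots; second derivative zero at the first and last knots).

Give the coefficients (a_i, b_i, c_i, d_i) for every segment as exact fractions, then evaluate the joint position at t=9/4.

  seg 0: a=-5 b=1/6 c=0 d=1/54
  seg 1: a=-4 b=2/3 c=1/6 d=-1/54
S(9/4) = -565/128

Δ: Δ0=1/3, Δ1=1
row 1: diag=12, rhs=4; c'=1/4, d'=1/3
back: M1=1/3
M: M0=0, M1=1/3, M2=0
seg 0: a=-5, c=M0/2=0, d=(M1−M0)/(6·3)=1/54, b=Δ0−h0·(2M0+M1)/6=1/6
seg 1: a=-4, c=M1/2=1/6, d=(M2−M1)/(6·3)=-1/54, b=Δ1−h1·(2M1+M2)/6=2/3
t_q=9/4 → seg 0, τ=9/4; S=-5+1/6·τ+0·τ²+1/54·τ³=-565/128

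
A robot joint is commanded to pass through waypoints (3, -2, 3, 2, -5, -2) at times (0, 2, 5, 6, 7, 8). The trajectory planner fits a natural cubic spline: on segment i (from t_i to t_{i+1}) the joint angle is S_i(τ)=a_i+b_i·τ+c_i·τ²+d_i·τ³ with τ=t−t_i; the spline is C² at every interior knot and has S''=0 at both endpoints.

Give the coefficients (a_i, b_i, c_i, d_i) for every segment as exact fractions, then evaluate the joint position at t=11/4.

  seg 0: a=3 b=-21391/6150 c=0 d=752/3075
  seg 1: a=-2 b=-3343/6150 c=1504/1025 d=-4493/18450
  seg 2: a=3 b=5182/3075 c=-297/410 d=-12059/6150
  seg 3: a=2 b=-34723/6150 c=-6772/1025 d=6461/1230
  seg 4: a=-5 b=-9536/3075 c=18761/2050 d=-18761/6150
S(11/4) = -221079/131200

Δ: Δ0=-5/2, Δ1=5/3, Δ2=-1, Δ3=-7, Δ4=3
row 1: diag=10, rhs=25; c'=3/10, d'=5/2
row 2: denom=8−3·3/10=71/10; d'=(-16−3·5/2)/(71/10)=-235/71
row 3: denom=4−1·10/71=274/71; d'=(-36−1·-235/71)/(274/71)=-2321/274
row 4: denom=4−1·71/274=1025/274; d'=(60−1·-2321/274)/(1025/274)=18761/1025
back: M4=18761/1025
back: M3=-2321/274−71/274·18761/1025=-13544/1025
back: M2=-235/71−10/71·-13544/1025=-297/205
back: M1=5/2−3/10·-297/205=3008/1025
M: M0=0, M1=3008/1025, M2=-297/205, M3=-13544/1025, M4=18761/1025, M5=0
seg 0: a=3, c=M0/2=0, d=(M1−M0)/(6·2)=752/3075, b=Δ0−h0·(2M0+M1)/6=-21391/6150
seg 1: a=-2, c=M1/2=1504/1025, d=(M2−M1)/(6·3)=-4493/18450, b=Δ1−h1·(2M1+M2)/6=-3343/6150
seg 2: a=3, c=M2/2=-297/410, d=(M3−M2)/(6·1)=-12059/6150, b=Δ2−h2·(2M2+M3)/6=5182/3075
seg 3: a=2, c=M3/2=-6772/1025, d=(M4−M3)/(6·1)=6461/1230, b=Δ3−h3·(2M3+M4)/6=-34723/6150
seg 4: a=-5, c=M4/2=18761/2050, d=(M5−M4)/(6·1)=-18761/6150, b=Δ4−h4·(2M4+M5)/6=-9536/3075
t_q=11/4 → seg 1, τ=3/4; S=-2+-3343/6150·τ+1504/1025·τ²+-4493/18450·τ³=-221079/131200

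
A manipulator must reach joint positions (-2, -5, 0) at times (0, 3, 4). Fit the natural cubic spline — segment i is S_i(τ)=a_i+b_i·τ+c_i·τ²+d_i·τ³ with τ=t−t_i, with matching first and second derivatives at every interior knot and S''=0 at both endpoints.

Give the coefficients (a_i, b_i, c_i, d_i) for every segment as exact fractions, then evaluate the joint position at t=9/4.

Δ: Δ0=-1, Δ1=5
row 1: diag=8, rhs=36; c'=1/8, d'=9/2
back: M1=9/2
M: M0=0, M1=9/2, M2=0
seg 0: a=-2, c=M0/2=0, d=(M1−M0)/(6·3)=1/4, b=Δ0−h0·(2M0+M1)/6=-13/4
seg 1: a=-5, c=M1/2=9/4, d=(M2−M1)/(6·1)=-3/4, b=Δ1−h1·(2M1+M2)/6=7/2
t_q=9/4 → seg 0, τ=9/4; S=-2+-13/4·τ+0·τ²+1/4·τ³=-1655/256

  seg 0: a=-2 b=-13/4 c=0 d=1/4
  seg 1: a=-5 b=7/2 c=9/4 d=-3/4
S(9/4) = -1655/256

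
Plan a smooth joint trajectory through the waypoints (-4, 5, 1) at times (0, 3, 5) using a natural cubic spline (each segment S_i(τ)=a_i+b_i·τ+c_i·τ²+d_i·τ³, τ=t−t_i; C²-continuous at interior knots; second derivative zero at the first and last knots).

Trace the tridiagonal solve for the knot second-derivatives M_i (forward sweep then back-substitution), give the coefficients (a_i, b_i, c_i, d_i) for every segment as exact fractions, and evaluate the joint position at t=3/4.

  seg 0: a=-4 b=9/2 c=0 d=-1/6
  seg 1: a=5 b=0 c=-3/2 d=1/4
S(3/4) = -89/128

Δ: Δ0=3, Δ1=-2
row 1: diag=10, rhs=-30; c'=1/5, d'=-3
back: M1=-3
M: M0=0, M1=-3, M2=0
seg 0: a=-4, c=M0/2=0, d=(M1−M0)/(6·3)=-1/6, b=Δ0−h0·(2M0+M1)/6=9/2
seg 1: a=5, c=M1/2=-3/2, d=(M2−M1)/(6·2)=1/4, b=Δ1−h1·(2M1+M2)/6=0
t_q=3/4 → seg 0, τ=3/4; S=-4+9/2·τ+0·τ²+-1/6·τ³=-89/128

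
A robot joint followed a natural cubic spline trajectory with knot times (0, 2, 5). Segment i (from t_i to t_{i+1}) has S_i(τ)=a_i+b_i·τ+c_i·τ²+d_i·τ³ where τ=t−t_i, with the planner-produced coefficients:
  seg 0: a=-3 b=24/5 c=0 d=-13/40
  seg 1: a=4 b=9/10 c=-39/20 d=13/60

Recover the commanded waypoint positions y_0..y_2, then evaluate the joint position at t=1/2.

y_0=-3 y_1=4 y_2=-5
S(1/2) = -41/64

y_0 = S_0(0) = a_0 = -3
y_1 = S_1(0) = a_1 = 4
y_2 = S_1(3) = -5
t_q=1/2 is in segment 0 (τ=1/2); S_0(τ)=-41/64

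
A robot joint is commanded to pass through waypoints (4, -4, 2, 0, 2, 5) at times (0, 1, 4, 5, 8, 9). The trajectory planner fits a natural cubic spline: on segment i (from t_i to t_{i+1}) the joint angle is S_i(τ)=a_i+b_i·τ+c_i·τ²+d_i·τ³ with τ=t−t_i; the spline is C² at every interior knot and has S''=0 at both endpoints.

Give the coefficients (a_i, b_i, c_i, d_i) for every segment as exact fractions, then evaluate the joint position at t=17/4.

Δ: Δ0=-8, Δ1=2, Δ2=-2, Δ3=2/3, Δ4=3
row 1: diag=8, rhs=60; c'=3/8, d'=15/2
row 2: denom=8−3·3/8=55/8; d'=(-24−3·15/2)/(55/8)=-372/55
row 3: denom=8−1·8/55=432/55; d'=(16−1·-372/55)/(432/55)=313/108
row 4: denom=8−3·55/144=329/48; d'=(14−3·313/108)/(329/48)=764/987
back: M4=764/987
back: M3=313/108−55/144·764/987=7706/2961
back: M2=-372/55−8/55·7706/2961=-21148/2961
back: M1=15/2−3/8·-21148/2961=10046/987
M: M0=0, M1=10046/987, M2=-21148/2961, M3=7706/2961, M4=764/987, M5=0
seg 0: a=4, c=M0/2=0, d=(M1−M0)/(6·1)=5023/2961, b=Δ0−h0·(2M0+M1)/6=-28711/2961
seg 1: a=-4, c=M1/2=5023/987, d=(M2−M1)/(6·3)=-25643/26649, b=Δ1−h1·(2M1+M2)/6=-13642/2961
seg 2: a=2, c=M2/2=-10574/2961, d=(M3−M2)/(6·1)=229/141, b=Δ2−h2·(2M2+M3)/6=-157/2961
seg 3: a=0, c=M3/2=3853/2961, d=(M4−M3)/(6·3)=-2707/26649, b=Δ3−h3·(2M3+M4)/6=-6878/2961
seg 4: a=2, c=M4/2=382/987, d=(M5−M4)/(6·1)=-382/2961, b=Δ4−h4·(2M4+M5)/6=8119/2961
t_q=17/4 → seg 2, τ=1/4; S=2+-157/2961·τ+-10574/2961·τ²+229/141·τ³=113003/63168

  seg 0: a=4 b=-28711/2961 c=0 d=5023/2961
  seg 1: a=-4 b=-13642/2961 c=5023/987 d=-25643/26649
  seg 2: a=2 b=-157/2961 c=-10574/2961 d=229/141
  seg 3: a=0 b=-6878/2961 c=3853/2961 d=-2707/26649
  seg 4: a=2 b=8119/2961 c=382/987 d=-382/2961
S(17/4) = 113003/63168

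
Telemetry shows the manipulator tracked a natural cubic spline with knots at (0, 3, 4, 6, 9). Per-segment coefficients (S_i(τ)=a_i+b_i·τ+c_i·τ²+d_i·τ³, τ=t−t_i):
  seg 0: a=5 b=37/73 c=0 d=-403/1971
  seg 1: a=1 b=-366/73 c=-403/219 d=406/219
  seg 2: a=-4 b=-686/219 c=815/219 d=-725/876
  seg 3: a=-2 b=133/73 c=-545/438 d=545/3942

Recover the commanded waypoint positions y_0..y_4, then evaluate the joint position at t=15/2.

y_0 = S_0(0) = a_0 = 5
y_1 = S_1(0) = a_1 = 1
y_2 = S_2(0) = a_2 = -4
y_3 = S_3(0) = a_3 = -2
y_4 = S_3(3) = -4
t_q=15/2 is in segment 3 (τ=3/2); S_3(τ)=-1869/1168

y_0=5 y_1=1 y_2=-4 y_3=-2 y_4=-4
S(15/2) = -1869/1168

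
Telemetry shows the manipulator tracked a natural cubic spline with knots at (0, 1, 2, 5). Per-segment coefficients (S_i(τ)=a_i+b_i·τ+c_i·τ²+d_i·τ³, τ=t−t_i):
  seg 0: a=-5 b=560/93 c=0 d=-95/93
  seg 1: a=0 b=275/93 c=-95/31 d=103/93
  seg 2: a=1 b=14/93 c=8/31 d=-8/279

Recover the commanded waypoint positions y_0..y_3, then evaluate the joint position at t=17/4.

y_0=-5 y_1=0 y_2=1 y_3=3
S(17/4) = 575/248

y_0 = S_0(0) = a_0 = -5
y_1 = S_1(0) = a_1 = 0
y_2 = S_2(0) = a_2 = 1
y_3 = S_2(3) = 3
t_q=17/4 is in segment 2 (τ=9/4); S_2(τ)=575/248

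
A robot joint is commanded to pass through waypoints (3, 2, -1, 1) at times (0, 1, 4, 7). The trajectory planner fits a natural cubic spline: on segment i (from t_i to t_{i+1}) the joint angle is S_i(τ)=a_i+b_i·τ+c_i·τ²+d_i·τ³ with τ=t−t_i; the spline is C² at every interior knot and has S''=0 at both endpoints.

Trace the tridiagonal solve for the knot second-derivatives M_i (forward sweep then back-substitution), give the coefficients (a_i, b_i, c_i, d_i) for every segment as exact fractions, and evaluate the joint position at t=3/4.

Δ: Δ0=-1, Δ1=-1, Δ2=2/3
row 1: diag=8, rhs=0; c'=3/8, d'=0
row 2: denom=12−3·3/8=87/8; d'=(10−3·0)/(87/8)=80/87
back: M2=80/87
back: M1=0−3/8·80/87=-10/29
M: M0=0, M1=-10/29, M2=80/87, M3=0
seg 0: a=3, c=M0/2=0, d=(M1−M0)/(6·1)=-5/87, b=Δ0−h0·(2M0+M1)/6=-82/87
seg 1: a=2, c=M1/2=-5/29, d=(M2−M1)/(6·3)=55/783, b=Δ1−h1·(2M1+M2)/6=-97/87
seg 2: a=-1, c=M2/2=40/87, d=(M3−M2)/(6·3)=-40/783, b=Δ2−h2·(2M2+M3)/6=-22/87
t_q=3/4 → seg 0, τ=3/4; S=3+-82/87·τ+0·τ²+-5/87·τ³=4211/1856

  seg 0: a=3 b=-82/87 c=0 d=-5/87
  seg 1: a=2 b=-97/87 c=-5/29 d=55/783
  seg 2: a=-1 b=-22/87 c=40/87 d=-40/783
S(3/4) = 4211/1856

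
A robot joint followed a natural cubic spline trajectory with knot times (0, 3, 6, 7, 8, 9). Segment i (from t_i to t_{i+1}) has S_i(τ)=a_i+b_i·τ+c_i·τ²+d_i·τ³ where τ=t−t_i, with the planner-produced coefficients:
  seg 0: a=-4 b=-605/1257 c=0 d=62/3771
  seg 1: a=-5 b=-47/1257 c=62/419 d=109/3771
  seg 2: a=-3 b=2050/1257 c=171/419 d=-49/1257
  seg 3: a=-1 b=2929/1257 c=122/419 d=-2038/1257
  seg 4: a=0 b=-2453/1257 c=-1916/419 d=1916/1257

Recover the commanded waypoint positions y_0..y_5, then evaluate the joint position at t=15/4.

y_0=-4 y_1=-5 y_2=-3 y_3=-1 y_4=0 y_5=-5
S(15/4) = -132273/26816

y_0 = S_0(0) = a_0 = -4
y_1 = S_1(0) = a_1 = -5
y_2 = S_2(0) = a_2 = -3
y_3 = S_3(0) = a_3 = -1
y_4 = S_4(0) = a_4 = 0
y_5 = S_4(1) = -5
t_q=15/4 is in segment 1 (τ=3/4); S_1(τ)=-132273/26816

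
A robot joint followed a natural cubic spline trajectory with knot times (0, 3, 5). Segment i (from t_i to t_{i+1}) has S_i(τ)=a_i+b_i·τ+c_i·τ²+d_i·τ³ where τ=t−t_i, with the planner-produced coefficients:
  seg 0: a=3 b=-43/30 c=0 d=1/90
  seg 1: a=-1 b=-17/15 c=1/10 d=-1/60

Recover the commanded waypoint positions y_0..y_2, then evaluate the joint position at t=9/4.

y_0=3 y_1=-1 y_2=-3
S(9/4) = -63/640

y_0 = S_0(0) = a_0 = 3
y_1 = S_1(0) = a_1 = -1
y_2 = S_1(2) = -3
t_q=9/4 is in segment 0 (τ=9/4); S_0(τ)=-63/640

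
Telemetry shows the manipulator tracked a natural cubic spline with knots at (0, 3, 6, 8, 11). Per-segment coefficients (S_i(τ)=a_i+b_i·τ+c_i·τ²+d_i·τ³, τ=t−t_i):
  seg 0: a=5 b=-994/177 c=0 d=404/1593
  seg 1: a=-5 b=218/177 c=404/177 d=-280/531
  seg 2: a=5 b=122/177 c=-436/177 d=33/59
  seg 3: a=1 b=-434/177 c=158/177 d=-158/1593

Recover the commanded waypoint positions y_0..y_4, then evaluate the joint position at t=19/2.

y_0 = S_0(0) = a_0 = 5
y_1 = S_1(0) = a_1 = -5
y_2 = S_2(0) = a_2 = 5
y_3 = S_3(0) = a_3 = 1
y_4 = S_3(3) = -1
t_q=19/2 is in segment 3 (τ=3/2); S_3(τ)=-237/236

y_0=5 y_1=-5 y_2=5 y_3=1 y_4=-1
S(19/2) = -237/236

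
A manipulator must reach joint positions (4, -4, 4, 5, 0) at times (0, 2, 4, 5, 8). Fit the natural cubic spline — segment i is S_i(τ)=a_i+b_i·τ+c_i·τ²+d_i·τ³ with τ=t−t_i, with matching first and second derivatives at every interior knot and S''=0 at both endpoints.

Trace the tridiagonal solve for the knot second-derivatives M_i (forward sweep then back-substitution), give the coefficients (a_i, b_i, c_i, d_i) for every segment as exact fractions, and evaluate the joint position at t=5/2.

  seg 0: a=4 b=-830/129 c=0 d=157/258
  seg 1: a=-4 b=112/129 c=157/43 d=-269/258
  seg 2: a=4 b=382/129 c=-112/43 d=83/129
  seg 3: a=5 b=-41/129 c=-29/43 d=29/387
S(5/2) = -1915/688

Δ: Δ0=-4, Δ1=4, Δ2=1, Δ3=-5/3
row 1: diag=8, rhs=48; c'=1/4, d'=6
row 2: denom=6−2·1/4=11/2; d'=(-18−2·6)/(11/2)=-60/11
row 3: denom=8−1·2/11=86/11; d'=(-16−1·-60/11)/(86/11)=-58/43
back: M3=-58/43
back: M2=-60/11−2/11·-58/43=-224/43
back: M1=6−1/4·-224/43=314/43
M: M0=0, M1=314/43, M2=-224/43, M3=-58/43, M4=0
seg 0: a=4, c=M0/2=0, d=(M1−M0)/(6·2)=157/258, b=Δ0−h0·(2M0+M1)/6=-830/129
seg 1: a=-4, c=M1/2=157/43, d=(M2−M1)/(6·2)=-269/258, b=Δ1−h1·(2M1+M2)/6=112/129
seg 2: a=4, c=M2/2=-112/43, d=(M3−M2)/(6·1)=83/129, b=Δ2−h2·(2M2+M3)/6=382/129
seg 3: a=5, c=M3/2=-29/43, d=(M4−M3)/(6·3)=29/387, b=Δ3−h3·(2M3+M4)/6=-41/129
t_q=5/2 → seg 1, τ=1/2; S=-4+112/129·τ+157/43·τ²+-269/258·τ³=-1915/688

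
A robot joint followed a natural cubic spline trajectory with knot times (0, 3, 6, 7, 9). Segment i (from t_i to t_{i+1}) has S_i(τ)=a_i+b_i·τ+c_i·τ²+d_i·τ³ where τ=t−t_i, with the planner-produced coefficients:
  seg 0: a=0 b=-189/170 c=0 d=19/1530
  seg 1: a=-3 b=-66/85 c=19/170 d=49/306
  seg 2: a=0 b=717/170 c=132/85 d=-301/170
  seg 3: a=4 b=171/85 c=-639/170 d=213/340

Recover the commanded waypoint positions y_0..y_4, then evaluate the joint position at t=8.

y_0 = S_0(0) = a_0 = 0
y_1 = S_1(0) = a_1 = -3
y_2 = S_2(0) = a_2 = 0
y_3 = S_3(0) = a_3 = 4
y_4 = S_3(2) = -2
t_q=8 is in segment 3 (τ=1); S_3(τ)=979/340

y_0=0 y_1=-3 y_2=0 y_3=4 y_4=-2
S(8) = 979/340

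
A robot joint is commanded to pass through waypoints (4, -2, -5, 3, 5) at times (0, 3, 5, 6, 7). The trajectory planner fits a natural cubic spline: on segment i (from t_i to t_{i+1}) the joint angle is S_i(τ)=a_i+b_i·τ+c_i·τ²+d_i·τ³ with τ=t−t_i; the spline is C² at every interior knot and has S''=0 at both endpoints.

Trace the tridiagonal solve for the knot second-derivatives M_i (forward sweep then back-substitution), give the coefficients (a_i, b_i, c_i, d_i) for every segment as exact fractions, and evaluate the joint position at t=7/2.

  seg 0: a=4 b=-397/428 c=0 d=-51/428
  seg 1: a=-2 b=-887/214 c=-459/428 d=1025/856
  seg 2: a=-5 b=635/107 c=654/107 d=-433/107
  seg 3: a=3 b=644/107 c=-645/107 d=215/107
S(7/2) = -28699/6848

Δ: Δ0=-2, Δ1=-3/2, Δ2=8, Δ3=2
row 1: diag=10, rhs=3; c'=1/5, d'=3/10
row 2: denom=6−2·1/5=28/5; d'=(57−2·3/10)/(28/5)=141/14
row 3: denom=4−1·5/28=107/28; d'=(-36−1·141/14)/(107/28)=-1290/107
back: M3=-1290/107
back: M2=141/14−5/28·-1290/107=1308/107
back: M1=3/10−1/5·1308/107=-459/214
M: M0=0, M1=-459/214, M2=1308/107, M3=-1290/107, M4=0
seg 0: a=4, c=M0/2=0, d=(M1−M0)/(6·3)=-51/428, b=Δ0−h0·(2M0+M1)/6=-397/428
seg 1: a=-2, c=M1/2=-459/428, d=(M2−M1)/(6·2)=1025/856, b=Δ1−h1·(2M1+M2)/6=-887/214
seg 2: a=-5, c=M2/2=654/107, d=(M3−M2)/(6·1)=-433/107, b=Δ2−h2·(2M2+M3)/6=635/107
seg 3: a=3, c=M3/2=-645/107, d=(M4−M3)/(6·1)=215/107, b=Δ3−h3·(2M3+M4)/6=644/107
t_q=7/2 → seg 1, τ=1/2; S=-2+-887/214·τ+-459/428·τ²+1025/856·τ³=-28699/6848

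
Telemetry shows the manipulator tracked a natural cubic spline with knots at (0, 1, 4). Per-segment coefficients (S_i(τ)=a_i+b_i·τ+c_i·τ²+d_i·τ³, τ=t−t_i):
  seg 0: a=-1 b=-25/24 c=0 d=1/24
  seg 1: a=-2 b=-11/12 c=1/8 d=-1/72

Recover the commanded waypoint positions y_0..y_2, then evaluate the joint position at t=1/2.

y_0=-1 y_1=-2 y_2=-4
S(1/2) = -97/64

y_0 = S_0(0) = a_0 = -1
y_1 = S_1(0) = a_1 = -2
y_2 = S_1(3) = -4
t_q=1/2 is in segment 0 (τ=1/2); S_0(τ)=-97/64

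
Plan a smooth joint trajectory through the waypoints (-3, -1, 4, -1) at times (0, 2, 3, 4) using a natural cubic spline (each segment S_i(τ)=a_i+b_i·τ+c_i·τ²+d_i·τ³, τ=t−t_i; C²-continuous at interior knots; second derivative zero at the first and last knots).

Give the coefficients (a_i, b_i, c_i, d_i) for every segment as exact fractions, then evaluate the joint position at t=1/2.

  seg 0: a=-3 b=-29/23 c=0 d=13/23
  seg 1: a=-1 b=127/23 c=78/23 d=-90/23
  seg 2: a=4 b=13/23 c=-192/23 d=64/23
S(1/2) = -655/184

Δ: Δ0=1, Δ1=5, Δ2=-5
row 1: diag=6, rhs=24; c'=1/6, d'=4
row 2: denom=4−1·1/6=23/6; d'=(-60−1·4)/(23/6)=-384/23
back: M2=-384/23
back: M1=4−1/6·-384/23=156/23
M: M0=0, M1=156/23, M2=-384/23, M3=0
seg 0: a=-3, c=M0/2=0, d=(M1−M0)/(6·2)=13/23, b=Δ0−h0·(2M0+M1)/6=-29/23
seg 1: a=-1, c=M1/2=78/23, d=(M2−M1)/(6·1)=-90/23, b=Δ1−h1·(2M1+M2)/6=127/23
seg 2: a=4, c=M2/2=-192/23, d=(M3−M2)/(6·1)=64/23, b=Δ2−h2·(2M2+M3)/6=13/23
t_q=1/2 → seg 0, τ=1/2; S=-3+-29/23·τ+0·τ²+13/23·τ³=-655/184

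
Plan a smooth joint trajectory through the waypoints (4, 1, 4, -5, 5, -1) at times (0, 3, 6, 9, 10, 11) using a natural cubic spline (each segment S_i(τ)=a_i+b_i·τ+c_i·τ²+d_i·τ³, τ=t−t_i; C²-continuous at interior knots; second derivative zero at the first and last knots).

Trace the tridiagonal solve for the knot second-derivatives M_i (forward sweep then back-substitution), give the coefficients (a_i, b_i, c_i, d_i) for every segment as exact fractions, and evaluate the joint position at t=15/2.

  seg 0: a=4 b=-323/139 c=0 d=184/1251
  seg 1: a=1 b=229/139 c=184/139 d=-214/417
  seg 2: a=4 b=-593/139 c=-458/139 d=1550/1251
  seg 3: a=-5 b=1309/139 c=1092/139 d=-1011/139
  seg 4: a=5 b=460/139 c=-1941/139 d=647/139
S(15/2) = -3131/556

Δ: Δ0=-1, Δ1=1, Δ2=-3, Δ3=10, Δ4=-6
row 1: diag=12, rhs=12; c'=1/4, d'=1
row 2: denom=12−3·1/4=45/4; d'=(-24−3·1)/(45/4)=-12/5
row 3: denom=8−3·4/15=36/5; d'=(78−3·-12/5)/(36/5)=71/6
row 4: denom=4−1·5/36=139/36; d'=(-96−1·71/6)/(139/36)=-3882/139
back: M4=-3882/139
back: M3=71/6−5/36·-3882/139=2184/139
back: M2=-12/5−4/15·2184/139=-916/139
back: M1=1−1/4·-916/139=368/139
M: M0=0, M1=368/139, M2=-916/139, M3=2184/139, M4=-3882/139, M5=0
seg 0: a=4, c=M0/2=0, d=(M1−M0)/(6·3)=184/1251, b=Δ0−h0·(2M0+M1)/6=-323/139
seg 1: a=1, c=M1/2=184/139, d=(M2−M1)/(6·3)=-214/417, b=Δ1−h1·(2M1+M2)/6=229/139
seg 2: a=4, c=M2/2=-458/139, d=(M3−M2)/(6·3)=1550/1251, b=Δ2−h2·(2M2+M3)/6=-593/139
seg 3: a=-5, c=M3/2=1092/139, d=(M4−M3)/(6·1)=-1011/139, b=Δ3−h3·(2M3+M4)/6=1309/139
seg 4: a=5, c=M4/2=-1941/139, d=(M5−M4)/(6·1)=647/139, b=Δ4−h4·(2M4+M5)/6=460/139
t_q=15/2 → seg 2, τ=3/2; S=4+-593/139·τ+-458/139·τ²+1550/1251·τ³=-3131/556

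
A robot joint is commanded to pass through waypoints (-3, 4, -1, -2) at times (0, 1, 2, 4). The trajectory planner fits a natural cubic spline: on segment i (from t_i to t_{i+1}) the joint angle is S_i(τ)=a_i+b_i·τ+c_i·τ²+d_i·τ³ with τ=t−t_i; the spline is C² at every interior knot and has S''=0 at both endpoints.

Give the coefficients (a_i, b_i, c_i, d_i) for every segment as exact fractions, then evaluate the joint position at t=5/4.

  seg 0: a=-3 b=475/46 c=0 d=-153/46
  seg 1: a=4 b=8/23 c=-459/46 d=213/46
  seg 2: a=-1 b=-263/46 c=90/23 d=-15/23
S(5/4) = 10409/2944

Δ: Δ0=7, Δ1=-5, Δ2=-1/2
row 1: diag=4, rhs=-72; c'=1/4, d'=-18
row 2: denom=6−1·1/4=23/4; d'=(27−1·-18)/(23/4)=180/23
back: M2=180/23
back: M1=-18−1/4·180/23=-459/23
M: M0=0, M1=-459/23, M2=180/23, M3=0
seg 0: a=-3, c=M0/2=0, d=(M1−M0)/(6·1)=-153/46, b=Δ0−h0·(2M0+M1)/6=475/46
seg 1: a=4, c=M1/2=-459/46, d=(M2−M1)/(6·1)=213/46, b=Δ1−h1·(2M1+M2)/6=8/23
seg 2: a=-1, c=M2/2=90/23, d=(M3−M2)/(6·2)=-15/23, b=Δ2−h2·(2M2+M3)/6=-263/46
t_q=5/4 → seg 1, τ=1/4; S=4+8/23·τ+-459/46·τ²+213/46·τ³=10409/2944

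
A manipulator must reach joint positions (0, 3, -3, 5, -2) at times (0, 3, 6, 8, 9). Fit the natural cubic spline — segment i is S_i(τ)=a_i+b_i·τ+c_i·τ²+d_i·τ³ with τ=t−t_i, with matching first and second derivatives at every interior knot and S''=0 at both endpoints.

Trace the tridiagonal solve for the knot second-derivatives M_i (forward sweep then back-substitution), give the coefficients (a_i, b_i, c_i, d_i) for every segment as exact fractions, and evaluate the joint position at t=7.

  seg 0: a=0 b=274/103 c=0 d=-19/103
  seg 1: a=3 b=-239/103 c=-171/103 d=182/309
  seg 2: a=-3 b=373/103 c=375/103 d=-711/412
  seg 3: a=5 b=-260/103 c=-1383/206 d=461/206
S(7) = 1045/412

Δ: Δ0=1, Δ1=-2, Δ2=4, Δ3=-7
row 1: diag=12, rhs=-18; c'=1/4, d'=-3/2
row 2: denom=10−3·1/4=37/4; d'=(36−3·-3/2)/(37/4)=162/37
row 3: denom=6−2·8/37=206/37; d'=(-66−2·162/37)/(206/37)=-1383/103
back: M3=-1383/103
back: M2=162/37−8/37·-1383/103=750/103
back: M1=-3/2−1/4·750/103=-342/103
M: M0=0, M1=-342/103, M2=750/103, M3=-1383/103, M4=0
seg 0: a=0, c=M0/2=0, d=(M1−M0)/(6·3)=-19/103, b=Δ0−h0·(2M0+M1)/6=274/103
seg 1: a=3, c=M1/2=-171/103, d=(M2−M1)/(6·3)=182/309, b=Δ1−h1·(2M1+M2)/6=-239/103
seg 2: a=-3, c=M2/2=375/103, d=(M3−M2)/(6·2)=-711/412, b=Δ2−h2·(2M2+M3)/6=373/103
seg 3: a=5, c=M3/2=-1383/206, d=(M4−M3)/(6·1)=461/206, b=Δ3−h3·(2M3+M4)/6=-260/103
t_q=7 → seg 2, τ=1; S=-3+373/103·τ+375/103·τ²+-711/412·τ³=1045/412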